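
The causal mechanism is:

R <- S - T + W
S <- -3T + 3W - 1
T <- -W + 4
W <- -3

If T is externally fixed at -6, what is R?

Under do(T=-6), the mechanism T <- -W + 4 is discarded; T is fixed at -6.
S = -3T + 3W - 1  [with T=-6, W=-3]  = 8
R = S - T + W  [with S=8, T=-6, W=-3]  = 11

11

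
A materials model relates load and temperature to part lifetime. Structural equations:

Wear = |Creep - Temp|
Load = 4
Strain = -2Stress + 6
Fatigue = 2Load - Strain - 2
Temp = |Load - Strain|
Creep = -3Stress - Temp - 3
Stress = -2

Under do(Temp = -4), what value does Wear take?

11

Under do(Temp=-4), the mechanism Temp = |Load - Strain| is discarded; Temp is fixed at -4.
Creep = -3Stress - Temp - 3  [with Stress=-2, Temp=-4]  = 7
Wear = |Creep - Temp|  [with Creep=7, Temp=-4]  = 11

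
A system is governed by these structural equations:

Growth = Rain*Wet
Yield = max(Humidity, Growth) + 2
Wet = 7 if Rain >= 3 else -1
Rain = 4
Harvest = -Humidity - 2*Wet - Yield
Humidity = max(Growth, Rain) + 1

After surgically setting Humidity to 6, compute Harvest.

-50

Under do(Humidity=6), the mechanism Humidity = max(Growth, Rain) + 1 is discarded; Humidity is fixed at 6.
Wet = 7 if Rain >= 3 else -1  [with Rain=4]  = 7
Growth = Rain*Wet  [with Rain=4, Wet=7]  = 28
Yield = max(Humidity, Growth) + 2  [with Humidity=6, Growth=28]  = 30
Harvest = -Humidity - 2*Wet - Yield  [with Humidity=6, Wet=7, Yield=30]  = -50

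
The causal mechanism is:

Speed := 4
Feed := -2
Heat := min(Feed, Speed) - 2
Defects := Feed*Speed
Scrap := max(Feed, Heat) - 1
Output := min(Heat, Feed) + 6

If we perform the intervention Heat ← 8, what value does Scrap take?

7

do(Heat=8) replaces the equation Heat := min(Feed, Speed) - 2 with the constant Heat = 8.
Scrap = max(Feed, Heat) - 1  [with Feed=-2, Heat=8]  = 7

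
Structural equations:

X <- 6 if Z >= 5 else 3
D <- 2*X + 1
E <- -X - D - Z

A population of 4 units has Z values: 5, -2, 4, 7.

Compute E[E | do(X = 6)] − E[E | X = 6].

Every unit gets X=6 under the intervention. E values become -24, -17, -23, -26; E[E|do(X=6)] = -22.5.
E[E|X=6] averages over only the 2 units with X=6 (Z = 5, 7): E = -24, -26, mean -25.
Difference = -22.5 − (-25) = 2.5.

2.5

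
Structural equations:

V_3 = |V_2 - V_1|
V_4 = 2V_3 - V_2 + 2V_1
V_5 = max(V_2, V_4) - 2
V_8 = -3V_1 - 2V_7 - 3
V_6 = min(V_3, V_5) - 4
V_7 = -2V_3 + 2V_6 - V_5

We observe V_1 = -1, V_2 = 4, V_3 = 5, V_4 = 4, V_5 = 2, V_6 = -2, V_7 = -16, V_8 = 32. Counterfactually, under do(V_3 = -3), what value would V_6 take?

The intervention breaks the incoming arrows to V_3: V_3 = |V_2 - V_1| no longer applies, and V_3 = -3.
V_4 = 2V_3 - V_2 + 2V_1  [with V_3=-3, V_2=4, V_1=-1]  = -12
V_5 = max(V_2, V_4) - 2  [with V_2=4, V_4=-12]  = 2
V_6 = min(V_3, V_5) - 4  [with V_3=-3, V_5=2]  = -7

-7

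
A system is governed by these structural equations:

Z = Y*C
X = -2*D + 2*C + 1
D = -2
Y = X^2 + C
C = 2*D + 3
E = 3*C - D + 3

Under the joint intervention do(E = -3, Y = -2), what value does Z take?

2

Setting E = -3, Y = -2 by intervention discards those variables' equations.
C = 2*D + 3  [with D=-2]  = -1
Z = Y*C  [with Y=-2, C=-1]  = 2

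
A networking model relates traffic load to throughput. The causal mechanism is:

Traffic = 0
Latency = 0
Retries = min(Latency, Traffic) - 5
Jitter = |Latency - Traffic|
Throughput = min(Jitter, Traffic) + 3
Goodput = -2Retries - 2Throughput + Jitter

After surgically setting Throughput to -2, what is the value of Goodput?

14

The intervention breaks the incoming arrows to Throughput: Throughput = min(Jitter, Traffic) + 3 no longer applies, and Throughput = -2.
Retries = min(Latency, Traffic) - 5  [with Latency=0, Traffic=0]  = -5
Jitter = |Latency - Traffic|  [with Latency=0, Traffic=0]  = 0
Goodput = -2Retries - 2Throughput + Jitter  [with Retries=-5, Throughput=-2, Jitter=0]  = 14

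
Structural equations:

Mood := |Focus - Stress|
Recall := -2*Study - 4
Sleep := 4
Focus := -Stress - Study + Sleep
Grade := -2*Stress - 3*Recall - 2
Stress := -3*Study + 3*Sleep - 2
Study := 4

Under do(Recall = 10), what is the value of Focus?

do(Recall=10) replaces the equation Recall := -2*Study - 4 with the constant Recall = 10.
No directed path runs from Recall to Focus, so Focus keeps its natural value.
Stress = -3*Study + 3*Sleep - 2  [with Study=4, Sleep=4]  = -2
Focus = -Stress - Study + Sleep  [with Stress=-2, Study=4, Sleep=4]  = 2

2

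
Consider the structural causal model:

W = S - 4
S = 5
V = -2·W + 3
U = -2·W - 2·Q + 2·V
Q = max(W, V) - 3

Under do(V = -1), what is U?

0

do(V=-1) replaces the equation V = -2·W + 3 with the constant V = -1.
W = S - 4  [with S=5]  = 1
Q = max(W, V) - 3  [with W=1, V=-1]  = -2
U = -2·W - 2·Q + 2·V  [with W=1, Q=-2, V=-1]  = 0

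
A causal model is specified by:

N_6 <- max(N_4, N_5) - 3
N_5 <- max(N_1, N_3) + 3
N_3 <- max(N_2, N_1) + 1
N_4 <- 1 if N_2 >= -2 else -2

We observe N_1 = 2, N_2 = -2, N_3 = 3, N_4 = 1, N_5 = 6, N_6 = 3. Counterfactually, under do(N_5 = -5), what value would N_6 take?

The intervention breaks the incoming arrows to N_5: N_5 <- max(N_1, N_3) + 3 no longer applies, and N_5 = -5.
N_4 = 1 if N_2 >= -2 else -2  [with N_2=-2]  = 1
N_6 = max(N_4, N_5) - 3  [with N_4=1, N_5=-5]  = -2

-2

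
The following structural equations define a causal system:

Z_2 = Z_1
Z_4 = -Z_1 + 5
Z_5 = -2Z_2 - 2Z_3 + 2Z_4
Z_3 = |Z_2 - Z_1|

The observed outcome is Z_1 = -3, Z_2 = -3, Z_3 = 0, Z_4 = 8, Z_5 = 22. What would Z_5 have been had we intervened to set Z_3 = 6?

10

do(Z_3=6) replaces the equation Z_3 = |Z_2 - Z_1| with the constant Z_3 = 6.
Z_2 = Z_1  [with Z_1=-3]  = -3
Z_4 = -Z_1 + 5  [with Z_1=-3]  = 8
Z_5 = -2Z_2 - 2Z_3 + 2Z_4  [with Z_2=-3, Z_3=6, Z_4=8]  = 10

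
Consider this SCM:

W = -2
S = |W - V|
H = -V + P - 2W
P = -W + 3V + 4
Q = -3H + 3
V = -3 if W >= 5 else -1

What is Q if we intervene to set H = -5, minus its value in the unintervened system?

39

Under do(H=-5), the mechanism H = -V + P - 2W is discarded; H is fixed at -5.
Q = -3H + 3  [with H=-5]  = 18
Without intervention: V = -3 if W >= 5 else -1  [with W=-2]  = -1; P = -W + 3V + 4  [with W=-2, V=-1]  = 3; H = -V + P - 2W  [with V=-1, P=3, W=-2]  = 8; Q = -3H + 3  [with H=8]  = -21.
Change = 18 − (-21) = 39.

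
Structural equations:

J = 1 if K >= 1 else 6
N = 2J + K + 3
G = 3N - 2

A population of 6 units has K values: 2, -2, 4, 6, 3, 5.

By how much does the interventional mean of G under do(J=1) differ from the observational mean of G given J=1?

Under do(J=1), J's equation is replaced by J=1 for every unit. Per-unit G: 19, 7, 25, 31, 22, 28. Mean = 22.
Observing J=1 restricts to units where J's equation naturally yields 1: K ∈ {2, 4, 6, 3, 5}. In that subpopulation G = 19, 25, 31, 22, 28, mean 25.
Difference = 22 − 25 = -3.

-3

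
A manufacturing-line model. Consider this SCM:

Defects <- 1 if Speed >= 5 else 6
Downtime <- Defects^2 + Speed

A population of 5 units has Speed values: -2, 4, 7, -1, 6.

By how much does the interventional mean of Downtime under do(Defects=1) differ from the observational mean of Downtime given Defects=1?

-3.7

Every unit gets Defects=1 under the intervention. Downtime values become -1, 5, 8, 0, 7; E[Downtime|do(Defects=1)] = 3.8.
E[Downtime|Defects=1] averages over only the 2 units with Defects=1 (Speed = 7, 6): Downtime = 8, 7, mean 7.5.
Difference = 3.8 − 7.5 = -3.7.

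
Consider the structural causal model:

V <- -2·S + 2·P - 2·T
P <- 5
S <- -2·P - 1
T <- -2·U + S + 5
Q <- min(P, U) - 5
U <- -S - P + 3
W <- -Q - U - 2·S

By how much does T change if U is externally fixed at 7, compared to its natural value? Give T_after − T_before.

The intervention breaks the incoming arrows to U: U <- -S - P + 3 no longer applies, and U = 7.
S = -2·P - 1  [with P=5]  = -11
T = -2·U + S + 5  [with U=7, S=-11]  = -20
Without intervention: S = -2·P - 1  [with P=5]  = -11; U = -S - P + 3  [with S=-11, P=5]  = 9; T = -2·U + S + 5  [with U=9, S=-11]  = -24.
Change = -20 − (-24) = 4.

4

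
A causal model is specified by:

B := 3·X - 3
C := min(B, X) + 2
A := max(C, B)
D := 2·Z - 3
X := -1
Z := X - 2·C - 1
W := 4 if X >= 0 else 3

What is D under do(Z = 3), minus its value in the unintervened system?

-6

Intervening sets Z = 3 and removes its equation (Z := X - 2·C - 1).
D = 2·Z - 3  [with Z=3]  = 3
Without intervention: B = 3·X - 3  [with X=-1]  = -6; C = min(B, X) + 2  [with B=-6, X=-1]  = -4; Z = X - 2·C - 1  [with X=-1, C=-4]  = 6; D = 2·Z - 3  [with Z=6]  = 9.
Change = 3 − 9 = -6.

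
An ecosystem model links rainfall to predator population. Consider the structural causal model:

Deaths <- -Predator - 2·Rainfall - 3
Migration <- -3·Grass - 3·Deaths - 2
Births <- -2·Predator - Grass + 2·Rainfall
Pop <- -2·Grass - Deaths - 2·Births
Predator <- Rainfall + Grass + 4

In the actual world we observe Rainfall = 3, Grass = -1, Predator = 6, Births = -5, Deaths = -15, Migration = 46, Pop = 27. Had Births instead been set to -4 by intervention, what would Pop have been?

25

The intervention breaks the incoming arrows to Births: Births <- -2·Predator - Grass + 2·Rainfall no longer applies, and Births = -4.
Predator = Rainfall + Grass + 4  [with Rainfall=3, Grass=-1]  = 6
Deaths = -Predator - 2·Rainfall - 3  [with Predator=6, Rainfall=3]  = -15
Pop = -2·Grass - Deaths - 2·Births  [with Grass=-1, Deaths=-15, Births=-4]  = 25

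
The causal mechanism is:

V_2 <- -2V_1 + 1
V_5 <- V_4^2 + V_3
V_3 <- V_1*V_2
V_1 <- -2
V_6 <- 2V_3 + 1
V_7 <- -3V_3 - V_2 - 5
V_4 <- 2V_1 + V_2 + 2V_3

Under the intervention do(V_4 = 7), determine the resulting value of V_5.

Intervening sets V_4 = 7 and removes its equation (V_4 <- 2V_1 + V_2 + 2V_3).
V_2 = -2V_1 + 1  [with V_1=-2]  = 5
V_3 = V_1*V_2  [with V_1=-2, V_2=5]  = -10
V_5 = V_4^2 + V_3  [with V_4=7, V_3=-10]  = 39

39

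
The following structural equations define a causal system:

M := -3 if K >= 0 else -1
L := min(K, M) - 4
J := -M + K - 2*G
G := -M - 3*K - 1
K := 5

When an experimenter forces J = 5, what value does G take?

-13

Under do(J=5), the mechanism J := -M + K - 2*G is discarded; J is fixed at 5.
Since G is not a descendant of the intervened variable, it is unaffected.
M = -3 if K >= 0 else -1  [with K=5]  = -3
G = -M - 3*K - 1  [with M=-3, K=5]  = -13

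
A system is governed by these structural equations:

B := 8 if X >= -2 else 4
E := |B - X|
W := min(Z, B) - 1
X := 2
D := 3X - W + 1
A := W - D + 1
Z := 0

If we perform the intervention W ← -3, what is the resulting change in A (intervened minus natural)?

-4

The intervention breaks the incoming arrows to W: W := min(Z, B) - 1 no longer applies, and W = -3.
D = 3X - W + 1  [with X=2, W=-3]  = 10
A = W - D + 1  [with W=-3, D=10]  = -12
Without intervention: B = 8 if X >= -2 else 4  [with X=2]  = 8; W = min(Z, B) - 1  [with Z=0, B=8]  = -1; D = 3X - W + 1  [with X=2, W=-1]  = 8; A = W - D + 1  [with W=-1, D=8]  = -8.
Change = -12 − (-8) = -4.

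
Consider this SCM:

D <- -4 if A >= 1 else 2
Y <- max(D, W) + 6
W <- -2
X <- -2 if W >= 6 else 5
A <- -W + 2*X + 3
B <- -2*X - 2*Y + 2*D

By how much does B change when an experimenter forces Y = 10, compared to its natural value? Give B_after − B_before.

The intervention breaks the incoming arrows to Y: Y <- max(D, W) + 6 no longer applies, and Y = 10.
X = -2 if W >= 6 else 5  [with W=-2]  = 5
A = -W + 2*X + 3  [with W=-2, X=5]  = 15
D = -4 if A >= 1 else 2  [with A=15]  = -4
B = -2*X - 2*Y + 2*D  [with X=5, Y=10, D=-4]  = -38
Without intervention: X = -2 if W >= 6 else 5  [with W=-2]  = 5; A = -W + 2*X + 3  [with W=-2, X=5]  = 15; D = -4 if A >= 1 else 2  [with A=15]  = -4; Y = max(D, W) + 6  [with D=-4, W=-2]  = 4; B = -2*X - 2*Y + 2*D  [with X=5, Y=4, D=-4]  = -26.
Change = -38 − (-26) = -12.

-12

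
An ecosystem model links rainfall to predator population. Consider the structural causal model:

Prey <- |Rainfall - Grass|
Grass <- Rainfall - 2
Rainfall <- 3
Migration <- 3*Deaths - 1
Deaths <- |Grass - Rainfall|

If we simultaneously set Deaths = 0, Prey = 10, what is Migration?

The joint intervention fixes Deaths = 0, Prey = 10, removing each variable's own equation.
Migration = 3*Deaths - 1  [with Deaths=0]  = -1

-1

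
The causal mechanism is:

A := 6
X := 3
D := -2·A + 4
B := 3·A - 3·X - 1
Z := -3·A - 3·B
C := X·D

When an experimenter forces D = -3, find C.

-9

do(D=-3) replaces the equation D := -2·A + 4 with the constant D = -3.
C = X·D  [with X=3, D=-3]  = -9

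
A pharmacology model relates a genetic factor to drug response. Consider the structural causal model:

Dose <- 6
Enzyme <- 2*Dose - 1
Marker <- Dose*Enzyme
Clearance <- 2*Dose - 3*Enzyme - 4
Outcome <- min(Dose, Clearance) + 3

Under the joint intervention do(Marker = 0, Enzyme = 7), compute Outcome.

-10

Setting Marker = 0, Enzyme = 7 by intervention discards those variables' equations.
Clearance = 2*Dose - 3*Enzyme - 4  [with Dose=6, Enzyme=7]  = -13
Outcome = min(Dose, Clearance) + 3  [with Dose=6, Clearance=-13]  = -10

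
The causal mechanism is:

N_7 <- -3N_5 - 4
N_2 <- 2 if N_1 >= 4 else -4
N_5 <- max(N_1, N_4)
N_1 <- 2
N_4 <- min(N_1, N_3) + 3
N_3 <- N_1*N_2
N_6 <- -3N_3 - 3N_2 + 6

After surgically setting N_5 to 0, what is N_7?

-4

Under do(N_5=0), the mechanism N_5 <- max(N_1, N_4) is discarded; N_5 is fixed at 0.
N_7 = -3N_5 - 4  [with N_5=0]  = -4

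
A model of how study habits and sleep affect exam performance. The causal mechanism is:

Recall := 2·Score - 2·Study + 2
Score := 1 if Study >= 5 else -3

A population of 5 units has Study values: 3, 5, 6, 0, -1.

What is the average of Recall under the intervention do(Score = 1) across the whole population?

The intervention sets Score=1 in all 5 units regardless of Study. Recomputing Recall per unit gives -2, -6, -8, 4, 6; average -1.2.

-1.2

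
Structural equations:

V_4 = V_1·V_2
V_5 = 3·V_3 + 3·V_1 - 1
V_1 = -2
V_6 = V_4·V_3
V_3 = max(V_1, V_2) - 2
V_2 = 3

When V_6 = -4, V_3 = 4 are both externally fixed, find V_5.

5

Under do(V_6 = -4, V_3 = 4), each intervened variable's structural equation is replaced by its fixed value.
V_5 = 3·V_3 + 3·V_1 - 1  [with V_3=4, V_1=-2]  = 5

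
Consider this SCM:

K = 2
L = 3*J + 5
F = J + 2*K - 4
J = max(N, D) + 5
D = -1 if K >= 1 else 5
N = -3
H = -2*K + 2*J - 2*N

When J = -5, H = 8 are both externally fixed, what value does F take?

Setting J = -5, H = 8 by intervention discards those variables' equations.
F = J + 2*K - 4  [with J=-5, K=2]  = -5

-5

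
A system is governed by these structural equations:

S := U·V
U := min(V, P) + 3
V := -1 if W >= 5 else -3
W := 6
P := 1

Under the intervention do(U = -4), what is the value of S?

4

Intervening sets U = -4 and removes its equation (U := min(V, P) + 3).
V = -1 if W >= 5 else -3  [with W=6]  = -1
S = U·V  [with U=-4, V=-1]  = 4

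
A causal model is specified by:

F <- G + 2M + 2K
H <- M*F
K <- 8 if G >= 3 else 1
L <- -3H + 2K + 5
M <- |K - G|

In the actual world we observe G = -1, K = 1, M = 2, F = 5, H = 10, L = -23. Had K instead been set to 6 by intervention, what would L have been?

Under do(K=6), the mechanism K <- 8 if G >= 3 else 1 is discarded; K is fixed at 6.
M = |K - G|  [with K=6, G=-1]  = 7
F = G + 2M + 2K  [with G=-1, M=7, K=6]  = 25
H = M*F  [with M=7, F=25]  = 175
L = -3H + 2K + 5  [with H=175, K=6]  = -508

-508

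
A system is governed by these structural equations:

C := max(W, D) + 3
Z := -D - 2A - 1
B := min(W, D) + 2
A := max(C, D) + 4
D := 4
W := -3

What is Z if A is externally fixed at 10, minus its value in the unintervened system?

Intervening sets A = 10 and removes its equation (A := max(C, D) + 4).
Z = -D - 2A - 1  [with D=4, A=10]  = -25
Without intervention: C = max(W, D) + 3  [with W=-3, D=4]  = 7; A = max(C, D) + 4  [with C=7, D=4]  = 11; Z = -D - 2A - 1  [with D=4, A=11]  = -27.
Change = -25 − (-27) = 2.

2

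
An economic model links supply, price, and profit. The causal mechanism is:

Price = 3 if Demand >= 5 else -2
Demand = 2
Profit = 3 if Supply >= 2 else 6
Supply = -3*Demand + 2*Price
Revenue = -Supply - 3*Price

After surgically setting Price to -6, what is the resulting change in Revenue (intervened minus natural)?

Under do(Price=-6), the mechanism Price = 3 if Demand >= 5 else -2 is discarded; Price is fixed at -6.
Supply = -3*Demand + 2*Price  [with Demand=2, Price=-6]  = -18
Revenue = -Supply - 3*Price  [with Supply=-18, Price=-6]  = 36
Without intervention: Price = 3 if Demand >= 5 else -2  [with Demand=2]  = -2; Supply = -3*Demand + 2*Price  [with Demand=2, Price=-2]  = -10; Revenue = -Supply - 3*Price  [with Supply=-10, Price=-2]  = 16.
Change = 36 − 16 = 20.

20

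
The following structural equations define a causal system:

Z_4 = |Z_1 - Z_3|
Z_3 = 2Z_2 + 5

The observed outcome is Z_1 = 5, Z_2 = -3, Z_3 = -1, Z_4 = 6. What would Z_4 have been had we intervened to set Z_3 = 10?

The intervention breaks the incoming arrows to Z_3: Z_3 = 2Z_2 + 5 no longer applies, and Z_3 = 10.
Z_4 = |Z_1 - Z_3|  [with Z_1=5, Z_3=10]  = 5

5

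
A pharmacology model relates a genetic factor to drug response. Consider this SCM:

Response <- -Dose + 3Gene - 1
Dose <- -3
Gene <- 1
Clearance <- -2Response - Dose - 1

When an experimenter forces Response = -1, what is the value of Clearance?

4

The intervention breaks the incoming arrows to Response: Response <- -Dose + 3Gene - 1 no longer applies, and Response = -1.
Clearance = -2Response - Dose - 1  [with Response=-1, Dose=-3]  = 4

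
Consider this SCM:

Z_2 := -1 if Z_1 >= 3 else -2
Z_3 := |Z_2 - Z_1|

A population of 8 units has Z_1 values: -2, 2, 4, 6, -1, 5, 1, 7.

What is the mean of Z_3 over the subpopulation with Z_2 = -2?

2

E[Z_3|Z_2=-2] averages over only the 4 units with Z_2=-2 (Z_1 = -2, 2, -1, 1): Z_3 = 0, 4, 1, 3, mean 2.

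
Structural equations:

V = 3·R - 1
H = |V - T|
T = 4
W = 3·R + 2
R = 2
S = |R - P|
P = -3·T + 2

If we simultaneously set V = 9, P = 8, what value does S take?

6

Under do(V = 9, P = 8), each intervened variable's structural equation is replaced by its fixed value.
S = |R - P|  [with R=2, P=8]  = 6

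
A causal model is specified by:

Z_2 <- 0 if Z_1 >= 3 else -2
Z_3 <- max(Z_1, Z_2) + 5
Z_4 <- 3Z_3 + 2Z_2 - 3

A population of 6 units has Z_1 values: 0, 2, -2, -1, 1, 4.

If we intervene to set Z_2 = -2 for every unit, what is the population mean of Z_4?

The intervention sets Z_2=-2 in all 6 units regardless of Z_1. Recomputing Z_4 per unit gives 8, 14, 2, 5, 11, 20; average 10.

10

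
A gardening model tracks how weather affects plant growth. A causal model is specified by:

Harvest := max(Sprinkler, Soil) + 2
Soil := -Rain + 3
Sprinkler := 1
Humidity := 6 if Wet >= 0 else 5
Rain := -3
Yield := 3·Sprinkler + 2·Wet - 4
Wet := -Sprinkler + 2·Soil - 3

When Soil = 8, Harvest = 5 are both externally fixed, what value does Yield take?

Under do(Soil = 8, Harvest = 5), each intervened variable's structural equation is replaced by its fixed value.
Wet = -Sprinkler + 2·Soil - 3  [with Sprinkler=1, Soil=8]  = 12
Yield = 3·Sprinkler + 2·Wet - 4  [with Sprinkler=1, Wet=12]  = 23

23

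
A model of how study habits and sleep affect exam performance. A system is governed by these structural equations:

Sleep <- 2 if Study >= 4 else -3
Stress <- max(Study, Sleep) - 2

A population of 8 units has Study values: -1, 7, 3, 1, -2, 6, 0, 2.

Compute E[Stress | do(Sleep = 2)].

The intervention sets Sleep=2 in all 8 units regardless of Study. Recomputing Stress per unit gives 0, 5, 1, 0, 0, 4, 0, 0; average 1.25.

1.25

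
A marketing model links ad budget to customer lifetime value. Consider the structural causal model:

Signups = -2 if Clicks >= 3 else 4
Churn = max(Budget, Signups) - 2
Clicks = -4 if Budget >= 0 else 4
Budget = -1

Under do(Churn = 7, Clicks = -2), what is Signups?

Setting Churn = 7, Clicks = -2 by intervention discards those variables' equations.
Signups = -2 if Clicks >= 3 else 4  [with Clicks=-2]  = 4

4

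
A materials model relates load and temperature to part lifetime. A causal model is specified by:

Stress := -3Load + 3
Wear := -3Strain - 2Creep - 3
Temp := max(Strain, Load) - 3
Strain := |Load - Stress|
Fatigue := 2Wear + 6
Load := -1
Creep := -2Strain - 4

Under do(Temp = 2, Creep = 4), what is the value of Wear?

-32

The joint intervention fixes Temp = 2, Creep = 4, removing each variable's own equation.
Stress = -3Load + 3  [with Load=-1]  = 6
Strain = |Load - Stress|  [with Load=-1, Stress=6]  = 7
Wear = -3Strain - 2Creep - 3  [with Strain=7, Creep=4]  = -32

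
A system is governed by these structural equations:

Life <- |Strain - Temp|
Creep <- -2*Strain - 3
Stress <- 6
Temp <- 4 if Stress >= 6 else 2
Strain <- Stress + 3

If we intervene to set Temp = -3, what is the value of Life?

12

do(Temp=-3) replaces the equation Temp <- 4 if Stress >= 6 else 2 with the constant Temp = -3.
Strain = Stress + 3  [with Stress=6]  = 9
Life = |Strain - Temp|  [with Strain=9, Temp=-3]  = 12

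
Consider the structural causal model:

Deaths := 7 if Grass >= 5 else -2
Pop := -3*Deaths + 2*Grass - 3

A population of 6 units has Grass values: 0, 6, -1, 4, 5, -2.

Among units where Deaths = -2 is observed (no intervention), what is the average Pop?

3.5

Observing Deaths=-2 restricts to units where Deaths's equation naturally yields -2: Grass ∈ {0, -1, 4, -2}. In that subpopulation Pop = 3, 1, 11, -1, mean 3.5.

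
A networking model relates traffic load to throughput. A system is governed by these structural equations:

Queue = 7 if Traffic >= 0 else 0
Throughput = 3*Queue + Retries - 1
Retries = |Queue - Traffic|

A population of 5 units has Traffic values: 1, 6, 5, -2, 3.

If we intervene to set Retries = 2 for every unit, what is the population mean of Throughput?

17.8

Under do(Retries=2), Retries's equation is replaced by Retries=2 for every unit. Per-unit Throughput: 22, 22, 22, 1, 22. Mean = 17.8.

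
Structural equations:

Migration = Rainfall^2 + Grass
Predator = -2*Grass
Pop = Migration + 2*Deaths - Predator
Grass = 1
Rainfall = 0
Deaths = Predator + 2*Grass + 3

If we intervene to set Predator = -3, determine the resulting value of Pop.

8

The intervention breaks the incoming arrows to Predator: Predator = -2*Grass no longer applies, and Predator = -3.
Deaths = Predator + 2*Grass + 3  [with Predator=-3, Grass=1]  = 2
Migration = Rainfall^2 + Grass  [with Rainfall=0, Grass=1]  = 1
Pop = Migration + 2*Deaths - Predator  [with Migration=1, Deaths=2, Predator=-3]  = 8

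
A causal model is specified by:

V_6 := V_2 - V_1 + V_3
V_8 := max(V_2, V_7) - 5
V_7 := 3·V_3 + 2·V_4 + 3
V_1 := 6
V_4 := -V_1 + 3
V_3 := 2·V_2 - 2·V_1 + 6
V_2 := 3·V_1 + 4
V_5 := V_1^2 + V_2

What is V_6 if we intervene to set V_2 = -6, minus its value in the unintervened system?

Under do(V_2=-6), the mechanism V_2 := 3·V_1 + 4 is discarded; V_2 is fixed at -6.
V_3 = 2·V_2 - 2·V_1 + 6  [with V_2=-6, V_1=6]  = -18
V_6 = V_2 - V_1 + V_3  [with V_2=-6, V_1=6, V_3=-18]  = -30
Without intervention: V_2 = 3·V_1 + 4  [with V_1=6]  = 22; V_3 = 2·V_2 - 2·V_1 + 6  [with V_2=22, V_1=6]  = 38; V_6 = V_2 - V_1 + V_3  [with V_2=22, V_1=6, V_3=38]  = 54.
Change = -30 − 54 = -84.

-84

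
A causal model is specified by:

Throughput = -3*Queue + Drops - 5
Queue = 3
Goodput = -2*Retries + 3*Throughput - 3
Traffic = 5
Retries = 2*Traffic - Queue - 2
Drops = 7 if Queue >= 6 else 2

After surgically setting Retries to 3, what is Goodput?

Under do(Retries=3), the mechanism Retries = 2*Traffic - Queue - 2 is discarded; Retries is fixed at 3.
Drops = 7 if Queue >= 6 else 2  [with Queue=3]  = 2
Throughput = -3*Queue + Drops - 5  [with Queue=3, Drops=2]  = -12
Goodput = -2*Retries + 3*Throughput - 3  [with Retries=3, Throughput=-12]  = -45

-45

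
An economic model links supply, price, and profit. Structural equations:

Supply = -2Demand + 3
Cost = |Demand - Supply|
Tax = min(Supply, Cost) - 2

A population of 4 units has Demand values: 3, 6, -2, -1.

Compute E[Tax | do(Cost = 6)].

-2.25

Every unit gets Cost=6 under the intervention. Tax values become -5, -11, 4, 3; E[Tax|do(Cost=6)] = -2.25.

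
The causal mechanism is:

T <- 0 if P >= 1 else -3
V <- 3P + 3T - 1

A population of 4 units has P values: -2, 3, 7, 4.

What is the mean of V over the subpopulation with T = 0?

Observing T=0 restricts to units where T's equation naturally yields 0: P ∈ {3, 7, 4}. In that subpopulation V = 8, 20, 11, mean 13.

13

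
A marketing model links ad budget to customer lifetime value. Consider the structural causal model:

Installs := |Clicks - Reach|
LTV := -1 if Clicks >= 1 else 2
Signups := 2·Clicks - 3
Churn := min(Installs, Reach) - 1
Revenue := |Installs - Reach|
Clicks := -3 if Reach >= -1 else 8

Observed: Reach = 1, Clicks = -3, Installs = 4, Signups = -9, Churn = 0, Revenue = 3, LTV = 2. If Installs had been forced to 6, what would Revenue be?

The intervention breaks the incoming arrows to Installs: Installs := |Clicks - Reach| no longer applies, and Installs = 6.
Revenue = |Installs - Reach|  [with Installs=6, Reach=1]  = 5

5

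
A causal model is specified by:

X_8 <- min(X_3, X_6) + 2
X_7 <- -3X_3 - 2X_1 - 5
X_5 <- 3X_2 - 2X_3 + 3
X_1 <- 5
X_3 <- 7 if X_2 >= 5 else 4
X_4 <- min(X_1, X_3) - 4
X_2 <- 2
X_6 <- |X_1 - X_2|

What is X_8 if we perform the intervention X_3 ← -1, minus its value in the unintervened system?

-4

The intervention breaks the incoming arrows to X_3: X_3 <- 7 if X_2 >= 5 else 4 no longer applies, and X_3 = -1.
X_6 = |X_1 - X_2|  [with X_1=5, X_2=2]  = 3
X_8 = min(X_3, X_6) + 2  [with X_3=-1, X_6=3]  = 1
Without intervention: X_3 = 7 if X_2 >= 5 else 4  [with X_2=2]  = 4; X_6 = |X_1 - X_2|  [with X_1=5, X_2=2]  = 3; X_8 = min(X_3, X_6) + 2  [with X_3=4, X_6=3]  = 5.
Change = 1 − 5 = -4.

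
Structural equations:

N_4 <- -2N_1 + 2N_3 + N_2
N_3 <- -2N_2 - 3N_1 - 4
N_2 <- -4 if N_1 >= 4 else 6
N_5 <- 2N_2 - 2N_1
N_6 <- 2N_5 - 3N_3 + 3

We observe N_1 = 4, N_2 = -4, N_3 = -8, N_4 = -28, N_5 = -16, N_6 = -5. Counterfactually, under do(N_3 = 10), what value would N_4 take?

The intervention breaks the incoming arrows to N_3: N_3 <- -2N_2 - 3N_1 - 4 no longer applies, and N_3 = 10.
N_2 = -4 if N_1 >= 4 else 6  [with N_1=4]  = -4
N_4 = -2N_1 + 2N_3 + N_2  [with N_1=4, N_3=10, N_2=-4]  = 8

8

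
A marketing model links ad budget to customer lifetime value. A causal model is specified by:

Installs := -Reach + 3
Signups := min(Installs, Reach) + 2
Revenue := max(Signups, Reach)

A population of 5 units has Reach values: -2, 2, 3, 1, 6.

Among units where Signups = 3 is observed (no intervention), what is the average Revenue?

Observing Signups=3 restricts to units where Signups's equation naturally yields 3: Reach ∈ {2, 1}. In that subpopulation Revenue = 3, 3, mean 3.

3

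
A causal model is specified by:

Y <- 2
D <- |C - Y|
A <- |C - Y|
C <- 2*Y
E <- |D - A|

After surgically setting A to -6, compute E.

8

do(A=-6) replaces the equation A <- |C - Y| with the constant A = -6.
C = 2*Y  [with Y=2]  = 4
D = |C - Y|  [with C=4, Y=2]  = 2
E = |D - A|  [with D=2, A=-6]  = 8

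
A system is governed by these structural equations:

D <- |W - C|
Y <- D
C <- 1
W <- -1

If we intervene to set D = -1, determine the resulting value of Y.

-1

The intervention breaks the incoming arrows to D: D <- |W - C| no longer applies, and D = -1.
Y = D  [with D=-1]  = -1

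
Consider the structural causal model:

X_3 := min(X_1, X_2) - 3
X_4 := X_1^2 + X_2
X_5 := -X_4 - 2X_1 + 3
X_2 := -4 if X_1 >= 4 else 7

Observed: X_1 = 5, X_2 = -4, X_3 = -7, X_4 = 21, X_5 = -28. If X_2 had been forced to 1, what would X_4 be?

Under do(X_2=1), the mechanism X_2 := -4 if X_1 >= 4 else 7 is discarded; X_2 is fixed at 1.
X_4 = X_1^2 + X_2  [with X_1=5, X_2=1]  = 26

26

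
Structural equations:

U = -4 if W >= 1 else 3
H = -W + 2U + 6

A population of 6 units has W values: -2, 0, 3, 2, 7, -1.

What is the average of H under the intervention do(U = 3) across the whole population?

Every unit gets U=3 under the intervention. H values become 14, 12, 9, 10, 5, 13; E[H|do(U=3)] = 10.5.

10.5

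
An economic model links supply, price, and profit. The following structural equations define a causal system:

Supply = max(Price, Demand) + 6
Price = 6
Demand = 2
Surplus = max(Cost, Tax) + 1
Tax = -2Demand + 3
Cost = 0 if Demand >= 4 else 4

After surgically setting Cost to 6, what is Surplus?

Under do(Cost=6), the mechanism Cost = 0 if Demand >= 4 else 4 is discarded; Cost is fixed at 6.
Tax = -2Demand + 3  [with Demand=2]  = -1
Surplus = max(Cost, Tax) + 1  [with Cost=6, Tax=-1]  = 7

7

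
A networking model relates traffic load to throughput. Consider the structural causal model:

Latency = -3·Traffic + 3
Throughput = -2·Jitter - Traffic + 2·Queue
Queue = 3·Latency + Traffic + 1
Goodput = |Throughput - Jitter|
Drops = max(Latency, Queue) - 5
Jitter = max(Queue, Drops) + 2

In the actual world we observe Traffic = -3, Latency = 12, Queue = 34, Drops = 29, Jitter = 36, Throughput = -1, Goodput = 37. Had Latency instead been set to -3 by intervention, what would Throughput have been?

-7

Under do(Latency=-3), the mechanism Latency = -3·Traffic + 3 is discarded; Latency is fixed at -3.
Queue = 3·Latency + Traffic + 1  [with Latency=-3, Traffic=-3]  = -11
Drops = max(Latency, Queue) - 5  [with Latency=-3, Queue=-11]  = -8
Jitter = max(Queue, Drops) + 2  [with Queue=-11, Drops=-8]  = -6
Throughput = -2·Jitter - Traffic + 2·Queue  [with Jitter=-6, Traffic=-3, Queue=-11]  = -7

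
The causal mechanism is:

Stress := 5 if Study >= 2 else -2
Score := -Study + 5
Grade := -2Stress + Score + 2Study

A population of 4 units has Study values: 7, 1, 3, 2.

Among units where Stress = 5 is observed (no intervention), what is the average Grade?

E[Grade|Stress=5] averages over only the 3 units with Stress=5 (Study = 7, 3, 2): Grade = 2, -2, -3, mean -1.

-1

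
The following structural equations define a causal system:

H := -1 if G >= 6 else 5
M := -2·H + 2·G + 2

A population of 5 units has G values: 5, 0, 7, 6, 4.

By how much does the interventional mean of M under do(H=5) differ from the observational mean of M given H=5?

2.8

The intervention sets H=5 in all 5 units regardless of G. Recomputing M per unit gives 2, -8, 6, 4, 0; average 0.8.
E[M|H=5] averages over only the 3 units with H=5 (G = 5, 0, 4): M = 2, -8, 0, mean -2.
Difference = 0.8 − (-2) = 2.8.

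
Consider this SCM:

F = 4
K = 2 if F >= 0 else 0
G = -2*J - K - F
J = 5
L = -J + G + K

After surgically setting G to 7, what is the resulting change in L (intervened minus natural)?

23

Intervening sets G = 7 and removes its equation (G = -2*J - K - F).
K = 2 if F >= 0 else 0  [with F=4]  = 2
L = -J + G + K  [with J=5, G=7, K=2]  = 4
Without intervention: K = 2 if F >= 0 else 0  [with F=4]  = 2; G = -2*J - K - F  [with J=5, K=2, F=4]  = -16; L = -J + G + K  [with J=5, G=-16, K=2]  = -19.
Change = 4 − (-19) = 23.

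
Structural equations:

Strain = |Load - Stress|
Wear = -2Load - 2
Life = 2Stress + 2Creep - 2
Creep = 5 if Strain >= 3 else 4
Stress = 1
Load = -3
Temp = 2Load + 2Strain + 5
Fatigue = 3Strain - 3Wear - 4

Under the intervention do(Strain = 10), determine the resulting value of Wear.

The intervention breaks the incoming arrows to Strain: Strain = |Load - Stress| no longer applies, and Strain = 10.
No directed path runs from Strain to Wear, so Wear keeps its natural value.
Wear = -2Load - 2  [with Load=-3]  = 4

4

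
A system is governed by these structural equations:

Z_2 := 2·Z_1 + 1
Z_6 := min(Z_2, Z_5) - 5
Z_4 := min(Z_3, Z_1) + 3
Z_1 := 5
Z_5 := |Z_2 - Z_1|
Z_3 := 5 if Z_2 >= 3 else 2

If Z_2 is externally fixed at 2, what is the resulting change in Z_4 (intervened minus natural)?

Under do(Z_2=2), the mechanism Z_2 := 2·Z_1 + 1 is discarded; Z_2 is fixed at 2.
Z_3 = 5 if Z_2 >= 3 else 2  [with Z_2=2]  = 2
Z_4 = min(Z_3, Z_1) + 3  [with Z_3=2, Z_1=5]  = 5
Without intervention: Z_2 = 2·Z_1 + 1  [with Z_1=5]  = 11; Z_3 = 5 if Z_2 >= 3 else 2  [with Z_2=11]  = 5; Z_4 = min(Z_3, Z_1) + 3  [with Z_3=5, Z_1=5]  = 8.
Change = 5 − 8 = -3.

-3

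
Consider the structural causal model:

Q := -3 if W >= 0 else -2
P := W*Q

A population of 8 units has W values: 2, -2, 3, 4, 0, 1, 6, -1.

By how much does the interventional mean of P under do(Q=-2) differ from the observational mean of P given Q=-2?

Every unit gets Q=-2 under the intervention. P values become -4, 4, -6, -8, 0, -2, -12, 2; E[P|do(Q=-2)] = -3.25.
Conditioning on Q=-2 selects the 2 unit(s) with W ∈ {-2, -1}. Their P values: 4, 2. Mean = 3.
Difference = -3.25 − 3 = -6.25.

-6.25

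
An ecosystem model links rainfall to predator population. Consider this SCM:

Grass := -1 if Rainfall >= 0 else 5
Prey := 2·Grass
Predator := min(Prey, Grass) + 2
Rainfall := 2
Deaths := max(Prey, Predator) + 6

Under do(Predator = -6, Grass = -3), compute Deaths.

The joint intervention fixes Predator = -6, Grass = -3, removing each variable's own equation.
Prey = 2·Grass  [with Grass=-3]  = -6
Deaths = max(Prey, Predator) + 6  [with Prey=-6, Predator=-6]  = 0

0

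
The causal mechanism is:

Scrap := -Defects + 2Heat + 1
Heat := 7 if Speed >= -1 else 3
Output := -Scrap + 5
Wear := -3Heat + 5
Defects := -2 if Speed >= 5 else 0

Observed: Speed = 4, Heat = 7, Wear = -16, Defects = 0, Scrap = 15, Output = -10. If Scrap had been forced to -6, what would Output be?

The intervention breaks the incoming arrows to Scrap: Scrap := -Defects + 2Heat + 1 no longer applies, and Scrap = -6.
Output = -Scrap + 5  [with Scrap=-6]  = 11

11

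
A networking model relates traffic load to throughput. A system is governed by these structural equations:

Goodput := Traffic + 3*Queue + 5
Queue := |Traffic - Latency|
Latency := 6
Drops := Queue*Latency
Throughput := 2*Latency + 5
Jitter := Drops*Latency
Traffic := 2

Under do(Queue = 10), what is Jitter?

360

do(Queue=10) replaces the equation Queue := |Traffic - Latency| with the constant Queue = 10.
Drops = Queue*Latency  [with Queue=10, Latency=6]  = 60
Jitter = Drops*Latency  [with Drops=60, Latency=6]  = 360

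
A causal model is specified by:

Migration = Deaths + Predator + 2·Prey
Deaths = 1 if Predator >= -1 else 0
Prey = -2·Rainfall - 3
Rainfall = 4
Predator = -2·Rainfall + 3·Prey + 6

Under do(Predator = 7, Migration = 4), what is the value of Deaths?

1

The joint intervention fixes Predator = 7, Migration = 4, removing each variable's own equation.
Deaths = 1 if Predator >= -1 else 0  [with Predator=7]  = 1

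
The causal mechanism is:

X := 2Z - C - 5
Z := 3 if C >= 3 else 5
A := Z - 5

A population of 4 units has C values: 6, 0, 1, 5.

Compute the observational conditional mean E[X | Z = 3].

Conditioning on Z=3 selects the 2 unit(s) with C ∈ {6, 5}. Their X values: -5, -4. Mean = -4.5.

-4.5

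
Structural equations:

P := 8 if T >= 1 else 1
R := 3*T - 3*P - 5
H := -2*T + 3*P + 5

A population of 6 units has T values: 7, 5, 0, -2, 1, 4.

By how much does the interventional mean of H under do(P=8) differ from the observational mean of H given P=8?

3.5

The intervention sets P=8 in all 6 units regardless of T. Recomputing H per unit gives 15, 19, 29, 33, 27, 21; average 24.
E[H|P=8] averages over only the 4 units with P=8 (T = 7, 5, 1, 4): H = 15, 19, 27, 21, mean 20.5.
Difference = 24 − 20.5 = 3.5.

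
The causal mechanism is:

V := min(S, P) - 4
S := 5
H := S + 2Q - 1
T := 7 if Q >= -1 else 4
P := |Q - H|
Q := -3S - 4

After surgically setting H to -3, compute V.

1

The intervention breaks the incoming arrows to H: H := S + 2Q - 1 no longer applies, and H = -3.
Q = -3S - 4  [with S=5]  = -19
P = |Q - H|  [with Q=-19, H=-3]  = 16
V = min(S, P) - 4  [with S=5, P=16]  = 1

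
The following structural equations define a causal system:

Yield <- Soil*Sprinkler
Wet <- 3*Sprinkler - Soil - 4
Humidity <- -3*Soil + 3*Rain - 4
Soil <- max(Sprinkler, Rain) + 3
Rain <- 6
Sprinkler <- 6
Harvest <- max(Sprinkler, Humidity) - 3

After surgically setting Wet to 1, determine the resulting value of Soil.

9

Under do(Wet=1), the mechanism Wet <- 3*Sprinkler - Soil - 4 is discarded; Wet is fixed at 1.
Since Soil is not a descendant of the intervened variable, it is unaffected.
Soil = max(Sprinkler, Rain) + 3  [with Sprinkler=6, Rain=6]  = 9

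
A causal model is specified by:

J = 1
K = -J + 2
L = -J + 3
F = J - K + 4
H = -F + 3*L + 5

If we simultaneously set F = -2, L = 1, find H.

10

The joint intervention fixes F = -2, L = 1, removing each variable's own equation.
H = -F + 3*L + 5  [with F=-2, L=1]  = 10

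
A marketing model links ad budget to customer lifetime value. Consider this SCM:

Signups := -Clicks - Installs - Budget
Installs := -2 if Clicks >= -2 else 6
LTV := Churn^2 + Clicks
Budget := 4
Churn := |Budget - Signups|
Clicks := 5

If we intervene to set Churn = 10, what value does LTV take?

The intervention breaks the incoming arrows to Churn: Churn := |Budget - Signups| no longer applies, and Churn = 10.
LTV = Churn^2 + Clicks  [with Churn=10, Clicks=5]  = 105

105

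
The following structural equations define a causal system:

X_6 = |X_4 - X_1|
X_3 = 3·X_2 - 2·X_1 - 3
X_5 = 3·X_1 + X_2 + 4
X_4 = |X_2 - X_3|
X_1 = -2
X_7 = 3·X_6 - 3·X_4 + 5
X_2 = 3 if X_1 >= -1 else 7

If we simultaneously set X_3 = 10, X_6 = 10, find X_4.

Setting X_3 = 10, X_6 = 10 by intervention discards those variables' equations.
X_2 = 3 if X_1 >= -1 else 7  [with X_1=-2]  = 7
X_4 = |X_2 - X_3|  [with X_2=7, X_3=10]  = 3

3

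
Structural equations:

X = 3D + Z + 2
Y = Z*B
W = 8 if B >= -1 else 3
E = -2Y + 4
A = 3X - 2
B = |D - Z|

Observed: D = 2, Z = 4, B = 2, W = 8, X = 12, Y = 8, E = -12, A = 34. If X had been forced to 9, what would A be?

25

do(X=9) replaces the equation X = 3D + Z + 2 with the constant X = 9.
A = 3X - 2  [with X=9]  = 25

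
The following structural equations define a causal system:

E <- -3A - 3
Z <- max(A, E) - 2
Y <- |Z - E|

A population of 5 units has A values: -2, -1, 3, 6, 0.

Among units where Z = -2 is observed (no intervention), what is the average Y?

E[Y|Z=-2] averages over only the 2 units with Z=-2 (A = -1, 0): Y = 2, 1, mean 1.5.

1.5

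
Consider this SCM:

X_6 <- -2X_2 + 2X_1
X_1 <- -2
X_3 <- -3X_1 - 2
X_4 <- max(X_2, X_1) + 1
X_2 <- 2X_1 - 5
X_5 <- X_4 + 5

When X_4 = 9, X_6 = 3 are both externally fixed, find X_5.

14

Setting X_4 = 9, X_6 = 3 by intervention discards those variables' equations.
X_5 = X_4 + 5  [with X_4=9]  = 14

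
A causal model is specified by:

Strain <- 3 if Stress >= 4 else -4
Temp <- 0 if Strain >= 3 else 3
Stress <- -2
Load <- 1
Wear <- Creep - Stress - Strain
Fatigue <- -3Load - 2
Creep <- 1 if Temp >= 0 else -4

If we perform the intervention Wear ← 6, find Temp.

do(Wear=6) replaces the equation Wear <- Creep - Stress - Strain with the constant Wear = 6.
No directed path runs from Wear to Temp, so Temp keeps its natural value.
Strain = 3 if Stress >= 4 else -4  [with Stress=-2]  = -4
Temp = 0 if Strain >= 3 else 3  [with Strain=-4]  = 3

3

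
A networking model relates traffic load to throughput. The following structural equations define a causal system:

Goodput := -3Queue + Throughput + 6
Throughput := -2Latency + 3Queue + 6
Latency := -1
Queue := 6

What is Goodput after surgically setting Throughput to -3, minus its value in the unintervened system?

The intervention breaks the incoming arrows to Throughput: Throughput := -2Latency + 3Queue + 6 no longer applies, and Throughput = -3.
Goodput = -3Queue + Throughput + 6  [with Queue=6, Throughput=-3]  = -15
Without intervention: Throughput = -2Latency + 3Queue + 6  [with Latency=-1, Queue=6]  = 26; Goodput = -3Queue + Throughput + 6  [with Queue=6, Throughput=26]  = 14.
Change = -15 − 14 = -29.

-29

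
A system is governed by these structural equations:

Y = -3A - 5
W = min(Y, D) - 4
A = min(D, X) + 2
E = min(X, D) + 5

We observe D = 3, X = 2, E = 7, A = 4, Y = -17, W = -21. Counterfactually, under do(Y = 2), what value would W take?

-2

The intervention breaks the incoming arrows to Y: Y = -3A - 5 no longer applies, and Y = 2.
W = min(Y, D) - 4  [with Y=2, D=3]  = -2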